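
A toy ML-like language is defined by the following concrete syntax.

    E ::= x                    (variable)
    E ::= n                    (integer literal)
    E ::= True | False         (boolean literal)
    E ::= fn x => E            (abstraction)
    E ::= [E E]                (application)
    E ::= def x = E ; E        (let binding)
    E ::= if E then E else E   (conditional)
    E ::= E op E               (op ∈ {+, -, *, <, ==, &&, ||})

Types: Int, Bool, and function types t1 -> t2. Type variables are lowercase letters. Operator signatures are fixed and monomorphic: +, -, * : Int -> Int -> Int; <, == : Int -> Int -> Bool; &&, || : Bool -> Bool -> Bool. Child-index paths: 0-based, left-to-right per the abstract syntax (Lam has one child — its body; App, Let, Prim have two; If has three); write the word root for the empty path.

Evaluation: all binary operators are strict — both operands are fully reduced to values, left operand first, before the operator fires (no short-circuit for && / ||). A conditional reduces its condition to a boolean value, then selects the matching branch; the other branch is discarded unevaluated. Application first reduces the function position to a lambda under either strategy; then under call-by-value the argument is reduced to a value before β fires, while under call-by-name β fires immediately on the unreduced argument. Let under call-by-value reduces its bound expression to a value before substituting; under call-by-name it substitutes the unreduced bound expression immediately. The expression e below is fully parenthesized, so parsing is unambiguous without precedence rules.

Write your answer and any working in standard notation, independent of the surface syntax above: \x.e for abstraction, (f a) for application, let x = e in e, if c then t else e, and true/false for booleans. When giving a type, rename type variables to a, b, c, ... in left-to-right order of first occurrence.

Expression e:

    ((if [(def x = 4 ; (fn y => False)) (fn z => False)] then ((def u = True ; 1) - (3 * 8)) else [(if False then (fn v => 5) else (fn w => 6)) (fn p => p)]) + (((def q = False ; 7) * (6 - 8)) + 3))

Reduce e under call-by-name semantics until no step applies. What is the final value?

Derivation:
step 0: ((if ((let x = 4 in (\y.false)) (\z.false)) then ((let u = true in 1) - (3 * 8)) else ((if false then (\v.5) else (\w.6)) (\p.p))) + (((let q = false in 7) * (6 - 8)) + 3))
step 1: [let@0.0.0] ((if ((\y.false) (\z.false)) then ((let u = true in 1) - (3 * 8)) else ((if false then (\v.5) else (\w.6)) (\p.p))) + (((let q = false in 7) * (6 - 8)) + 3))
step 2: [beta@0.0] ((if false then ((let u = true in 1) - (3 * 8)) else ((if false then (\v.5) else (\w.6)) (\p.p))) + (((let q = false in 7) * (6 - 8)) + 3))
step 3: [if@0] (((if false then (\v.5) else (\w.6)) (\p.p)) + (((let q = false in 7) * (6 - 8)) + 3))
step 4: [if@0.0] (((\w.6) (\p.p)) + (((let q = false in 7) * (6 - 8)) + 3))
step 5: [beta@0] (6 + (((let q = false in 7) * (6 - 8)) + 3))
step 6: [let@1.0.0] (6 + ((7 * (6 - 8)) + 3))
step 7: [delta@1.0.1] (6 + ((7 * -2) + 3))
step 8: [delta@1.0] (6 + (-14 + 3))
step 9: [delta@1] (6 + -11)
step 10: [delta@root] -5

Answer: -5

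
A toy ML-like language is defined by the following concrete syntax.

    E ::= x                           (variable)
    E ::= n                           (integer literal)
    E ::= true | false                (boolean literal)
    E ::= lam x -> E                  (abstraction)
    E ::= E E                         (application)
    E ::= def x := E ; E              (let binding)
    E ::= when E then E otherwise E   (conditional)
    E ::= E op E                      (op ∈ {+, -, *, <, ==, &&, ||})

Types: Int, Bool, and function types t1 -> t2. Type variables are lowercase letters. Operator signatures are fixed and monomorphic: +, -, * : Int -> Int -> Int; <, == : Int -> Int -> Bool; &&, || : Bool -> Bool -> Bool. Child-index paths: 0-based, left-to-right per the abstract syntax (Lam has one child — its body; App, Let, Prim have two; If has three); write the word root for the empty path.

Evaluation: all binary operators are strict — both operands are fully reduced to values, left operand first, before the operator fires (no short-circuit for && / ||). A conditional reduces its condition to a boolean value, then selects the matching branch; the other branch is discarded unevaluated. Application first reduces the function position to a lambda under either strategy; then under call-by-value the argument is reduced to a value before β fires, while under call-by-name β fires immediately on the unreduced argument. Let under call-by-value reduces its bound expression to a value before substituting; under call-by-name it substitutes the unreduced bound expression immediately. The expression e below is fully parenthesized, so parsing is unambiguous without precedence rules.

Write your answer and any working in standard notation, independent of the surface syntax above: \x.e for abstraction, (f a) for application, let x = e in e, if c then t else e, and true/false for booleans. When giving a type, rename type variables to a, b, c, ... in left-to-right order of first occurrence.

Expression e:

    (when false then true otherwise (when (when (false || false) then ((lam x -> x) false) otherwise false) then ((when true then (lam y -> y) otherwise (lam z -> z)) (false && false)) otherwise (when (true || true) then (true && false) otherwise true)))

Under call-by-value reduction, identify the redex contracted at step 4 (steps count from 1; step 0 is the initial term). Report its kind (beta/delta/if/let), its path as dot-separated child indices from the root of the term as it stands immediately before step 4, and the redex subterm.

Trace:
step 0: (if false then true else (if (if (false || false) then ((\x.x) false) else false) then ((if true then (\y.y) else (\z.z)) (false && false)) else (if (true || true) then (true && false) else true)))
step 1: [if@root] (if (if (false || false) then ((\x.x) false) else false) then ((if true then (\y.y) else (\z.z)) (false && false)) else (if (true || true) then (true && false) else true))
step 2: [delta@0.0] (if (if false then ((\x.x) false) else false) then ((if true then (\y.y) else (\z.z)) (false && false)) else (if (true || true) then (true && false) else true))
step 3: [if@0] (if false then ((if true then (\y.y) else (\z.z)) (false && false)) else (if (true || true) then (true && false) else true))
step 4: [if@root] (if (true || true) then (true && false) else true)

Answer: if at root : (if false then ((if true then (\y.y) else (\z.z)) (false && false)) else (if (true || true) then (true && false) else true))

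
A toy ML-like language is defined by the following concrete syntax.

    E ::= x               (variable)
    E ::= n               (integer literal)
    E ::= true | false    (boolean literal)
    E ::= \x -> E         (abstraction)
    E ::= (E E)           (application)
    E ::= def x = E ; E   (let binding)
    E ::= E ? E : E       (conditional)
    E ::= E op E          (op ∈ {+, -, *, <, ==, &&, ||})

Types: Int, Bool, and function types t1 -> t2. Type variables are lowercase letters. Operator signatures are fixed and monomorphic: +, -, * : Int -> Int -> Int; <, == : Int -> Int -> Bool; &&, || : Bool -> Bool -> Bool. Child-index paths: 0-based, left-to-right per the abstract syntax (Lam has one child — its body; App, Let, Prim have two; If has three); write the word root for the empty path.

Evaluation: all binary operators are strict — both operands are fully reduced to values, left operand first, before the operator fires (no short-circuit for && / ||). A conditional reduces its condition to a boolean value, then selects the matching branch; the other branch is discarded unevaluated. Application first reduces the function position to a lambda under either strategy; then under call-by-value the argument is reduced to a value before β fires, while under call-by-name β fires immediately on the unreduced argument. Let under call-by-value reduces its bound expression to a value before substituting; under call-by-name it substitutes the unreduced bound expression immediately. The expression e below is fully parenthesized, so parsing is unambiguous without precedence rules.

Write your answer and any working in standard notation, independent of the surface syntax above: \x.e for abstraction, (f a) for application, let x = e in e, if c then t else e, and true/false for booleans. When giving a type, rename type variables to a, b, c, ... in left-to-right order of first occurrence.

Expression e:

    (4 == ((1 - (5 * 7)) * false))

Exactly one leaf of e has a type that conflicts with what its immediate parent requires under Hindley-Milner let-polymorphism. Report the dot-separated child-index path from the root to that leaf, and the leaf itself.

Working:
  unify Int ~ Int
  unify Int ~ Int
  unify Int ~ Int
  unify Int ~ Int
  unify Int ~ Int
  unify Int ~ Int
  unify Bool ~ Int
  FAIL: mismatch Bool ~ Int

Answer: 1.1 : false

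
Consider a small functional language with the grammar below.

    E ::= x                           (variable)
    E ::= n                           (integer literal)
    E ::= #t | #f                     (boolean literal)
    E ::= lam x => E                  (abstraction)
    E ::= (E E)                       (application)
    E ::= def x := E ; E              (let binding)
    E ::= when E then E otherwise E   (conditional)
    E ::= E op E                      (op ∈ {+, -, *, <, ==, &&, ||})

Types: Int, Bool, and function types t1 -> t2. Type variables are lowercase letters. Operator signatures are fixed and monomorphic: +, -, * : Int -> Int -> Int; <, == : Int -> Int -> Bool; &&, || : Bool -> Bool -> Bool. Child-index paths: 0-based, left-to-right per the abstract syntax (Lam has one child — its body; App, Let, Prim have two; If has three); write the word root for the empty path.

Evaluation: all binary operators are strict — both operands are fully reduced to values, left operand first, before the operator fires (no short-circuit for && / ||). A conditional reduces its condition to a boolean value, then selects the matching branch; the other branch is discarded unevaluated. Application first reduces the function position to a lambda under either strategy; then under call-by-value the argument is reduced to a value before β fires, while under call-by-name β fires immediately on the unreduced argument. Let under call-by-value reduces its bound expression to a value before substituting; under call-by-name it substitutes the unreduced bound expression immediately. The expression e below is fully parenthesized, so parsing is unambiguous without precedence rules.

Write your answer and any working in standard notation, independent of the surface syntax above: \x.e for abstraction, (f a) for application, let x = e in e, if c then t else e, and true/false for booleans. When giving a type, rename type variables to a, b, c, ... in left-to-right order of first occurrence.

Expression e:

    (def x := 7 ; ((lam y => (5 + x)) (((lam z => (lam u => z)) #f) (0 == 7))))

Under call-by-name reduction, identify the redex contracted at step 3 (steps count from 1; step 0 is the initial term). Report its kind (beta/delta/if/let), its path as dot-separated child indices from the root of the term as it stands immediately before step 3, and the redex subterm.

Answer: delta at root : (5 + 7)

Derivation:
step 0: (let x = 7 in ((\y.(5 + x)) (((\z.(\u.z)) false) (0 == 7))))
step 1: [let@root] ((\y.(5 + 7)) (((\z.(\u.z)) false) (0 == 7)))
step 2: [beta@root] (5 + 7)
step 3: [delta@root] 12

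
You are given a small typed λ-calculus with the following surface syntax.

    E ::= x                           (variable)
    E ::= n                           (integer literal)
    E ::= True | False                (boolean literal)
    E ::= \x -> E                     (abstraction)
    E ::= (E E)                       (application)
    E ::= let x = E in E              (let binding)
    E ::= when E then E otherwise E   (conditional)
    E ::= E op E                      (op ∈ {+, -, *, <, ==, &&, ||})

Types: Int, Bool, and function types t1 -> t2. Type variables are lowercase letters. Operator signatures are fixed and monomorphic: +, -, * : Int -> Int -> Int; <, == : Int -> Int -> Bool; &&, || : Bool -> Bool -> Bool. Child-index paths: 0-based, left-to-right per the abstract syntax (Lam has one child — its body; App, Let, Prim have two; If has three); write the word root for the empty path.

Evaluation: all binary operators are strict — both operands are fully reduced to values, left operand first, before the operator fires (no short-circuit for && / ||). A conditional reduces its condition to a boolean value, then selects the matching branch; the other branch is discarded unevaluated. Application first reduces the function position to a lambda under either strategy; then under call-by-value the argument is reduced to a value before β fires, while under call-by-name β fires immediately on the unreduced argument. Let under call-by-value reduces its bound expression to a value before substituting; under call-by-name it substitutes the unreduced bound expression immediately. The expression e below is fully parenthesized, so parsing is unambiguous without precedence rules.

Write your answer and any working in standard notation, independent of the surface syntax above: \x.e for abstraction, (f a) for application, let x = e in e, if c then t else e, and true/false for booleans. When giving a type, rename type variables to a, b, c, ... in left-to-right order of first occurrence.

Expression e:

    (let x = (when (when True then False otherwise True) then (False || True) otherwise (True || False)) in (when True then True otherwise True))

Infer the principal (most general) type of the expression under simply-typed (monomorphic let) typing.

Derivation:
  unify Bool ~ Bool
  unify Bool ~ Bool
  unify Bool ~ Bool
  unify Bool ~ Bool
  unify Bool ~ Bool
  unify Bool ~ Bool
  unify Bool ~ Bool
  unify Bool ~ Bool
let x : Bool
  unify Bool ~ Bool
  unify Bool ~ Bool

Answer: Bool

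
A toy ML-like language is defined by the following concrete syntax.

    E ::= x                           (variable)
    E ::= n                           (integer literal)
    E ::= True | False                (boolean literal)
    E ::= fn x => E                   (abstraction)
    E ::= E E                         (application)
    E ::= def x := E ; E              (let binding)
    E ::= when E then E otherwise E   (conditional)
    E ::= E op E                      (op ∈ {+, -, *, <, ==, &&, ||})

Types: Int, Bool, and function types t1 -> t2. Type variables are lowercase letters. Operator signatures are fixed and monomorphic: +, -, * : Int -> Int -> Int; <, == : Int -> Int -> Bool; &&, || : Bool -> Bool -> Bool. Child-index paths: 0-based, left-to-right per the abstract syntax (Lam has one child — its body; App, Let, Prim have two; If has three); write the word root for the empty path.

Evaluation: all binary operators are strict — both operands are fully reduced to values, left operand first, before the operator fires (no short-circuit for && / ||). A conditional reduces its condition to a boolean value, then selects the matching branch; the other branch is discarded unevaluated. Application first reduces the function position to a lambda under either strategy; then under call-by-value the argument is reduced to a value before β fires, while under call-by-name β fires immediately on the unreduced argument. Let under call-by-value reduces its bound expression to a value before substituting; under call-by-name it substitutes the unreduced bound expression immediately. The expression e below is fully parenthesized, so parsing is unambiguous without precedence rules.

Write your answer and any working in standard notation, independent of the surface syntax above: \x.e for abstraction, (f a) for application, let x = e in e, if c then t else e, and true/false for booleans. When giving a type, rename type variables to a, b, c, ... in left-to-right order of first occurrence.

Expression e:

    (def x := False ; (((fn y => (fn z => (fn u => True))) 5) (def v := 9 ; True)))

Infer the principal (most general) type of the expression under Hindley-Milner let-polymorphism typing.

Derivation:
let x : Bool
\u._ : c -> Bool
\z._ : b -> c -> Bool
\y._ : a -> b -> c -> Bool
  unify a -> b -> c -> Bool ~ Int -> d
  unify a ~ Int
  unify b -> c -> Bool ~ d
_ _ : b -> c -> Bool
let v : Int
  unify b -> c -> Bool ~ Bool -> e
  unify b ~ Bool
  unify c -> Bool ~ e
_ _ : c -> Bool

Answer: a -> Bool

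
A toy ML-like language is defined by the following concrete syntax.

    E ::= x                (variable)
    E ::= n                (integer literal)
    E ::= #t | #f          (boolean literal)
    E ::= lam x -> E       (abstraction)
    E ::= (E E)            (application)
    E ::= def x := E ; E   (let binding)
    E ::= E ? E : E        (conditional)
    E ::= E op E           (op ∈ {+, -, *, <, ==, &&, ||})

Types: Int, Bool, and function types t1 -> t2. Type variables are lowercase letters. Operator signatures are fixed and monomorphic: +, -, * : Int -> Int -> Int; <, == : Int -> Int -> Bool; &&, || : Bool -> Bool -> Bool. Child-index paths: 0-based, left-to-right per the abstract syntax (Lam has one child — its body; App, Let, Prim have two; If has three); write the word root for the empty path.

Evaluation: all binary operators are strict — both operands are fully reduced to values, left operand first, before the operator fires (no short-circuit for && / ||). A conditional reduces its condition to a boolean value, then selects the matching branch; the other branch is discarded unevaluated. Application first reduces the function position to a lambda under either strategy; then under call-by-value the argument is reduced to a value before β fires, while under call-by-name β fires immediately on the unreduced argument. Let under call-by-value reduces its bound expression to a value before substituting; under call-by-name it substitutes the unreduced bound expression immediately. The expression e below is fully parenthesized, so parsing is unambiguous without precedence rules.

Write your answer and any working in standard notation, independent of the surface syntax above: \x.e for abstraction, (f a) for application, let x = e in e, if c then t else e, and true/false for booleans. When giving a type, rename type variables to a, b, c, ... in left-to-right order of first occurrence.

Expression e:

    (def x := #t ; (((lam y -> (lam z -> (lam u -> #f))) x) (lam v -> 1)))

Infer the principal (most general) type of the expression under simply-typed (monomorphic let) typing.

Answer: a -> Bool

Trace:
let x : Bool
\u._ : c -> Bool
\z._ : b -> c -> Bool
\y._ : a -> b -> c -> Bool
x : Bool
  unify a -> b -> c -> Bool ~ Bool -> d
  unify a ~ Bool
  unify b -> c -> Bool ~ d
_ _ : b -> c -> Bool
\v._ : e -> Int
  unify b -> c -> Bool ~ (e -> Int) -> f
  unify b ~ e -> Int
  unify c -> Bool ~ f
_ _ : c -> Bool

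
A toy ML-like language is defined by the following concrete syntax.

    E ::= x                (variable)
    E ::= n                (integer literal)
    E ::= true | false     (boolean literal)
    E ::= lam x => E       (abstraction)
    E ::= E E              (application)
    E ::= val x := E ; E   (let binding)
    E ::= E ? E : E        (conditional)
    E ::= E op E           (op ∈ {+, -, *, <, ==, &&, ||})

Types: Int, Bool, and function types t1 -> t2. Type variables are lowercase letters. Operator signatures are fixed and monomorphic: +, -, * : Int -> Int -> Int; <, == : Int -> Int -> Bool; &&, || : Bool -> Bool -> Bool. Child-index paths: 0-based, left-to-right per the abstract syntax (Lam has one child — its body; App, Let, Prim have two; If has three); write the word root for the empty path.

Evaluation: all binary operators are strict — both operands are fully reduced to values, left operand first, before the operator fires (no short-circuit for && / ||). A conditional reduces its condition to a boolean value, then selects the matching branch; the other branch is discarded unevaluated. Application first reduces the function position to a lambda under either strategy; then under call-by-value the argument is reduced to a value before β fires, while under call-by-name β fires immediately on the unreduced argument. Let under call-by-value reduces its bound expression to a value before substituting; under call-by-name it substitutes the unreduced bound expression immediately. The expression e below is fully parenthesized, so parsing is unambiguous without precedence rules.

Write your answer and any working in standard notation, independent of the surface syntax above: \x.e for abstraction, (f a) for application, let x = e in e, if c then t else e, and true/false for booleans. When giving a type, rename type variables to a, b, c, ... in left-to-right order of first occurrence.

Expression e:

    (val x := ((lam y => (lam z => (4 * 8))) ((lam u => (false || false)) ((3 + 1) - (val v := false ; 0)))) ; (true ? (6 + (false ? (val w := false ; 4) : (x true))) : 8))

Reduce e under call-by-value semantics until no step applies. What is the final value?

Derivation:
step 0: (let x = ((\y.(\z.(4 * 8))) ((\u.(false || false)) ((3 + 1) - (let v = false in 0)))) in (if true then (6 + (if false then (let w = false in 4) else (x true))) else 8))
step 1: [delta@0.1.1.0] (let x = ((\y.(\z.(4 * 8))) ((\u.(false || false)) (4 - (let v = false in 0)))) in (if true then (6 + (if false then (let w = false in 4) else (x true))) else 8))
step 2: [let@0.1.1.1] (let x = ((\y.(\z.(4 * 8))) ((\u.(false || false)) (4 - 0))) in (if true then (6 + (if false then (let w = false in 4) else (x true))) else 8))
step 3: [delta@0.1.1] (let x = ((\y.(\z.(4 * 8))) ((\u.(false || false)) 4)) in (if true then (6 + (if false then (let w = false in 4) else (x true))) else 8))
step 4: [beta@0.1] (let x = ((\y.(\z.(4 * 8))) (false || false)) in (if true then (6 + (if false then (let w = false in 4) else (x true))) else 8))
step 5: [delta@0.1] (let x = ((\y.(\z.(4 * 8))) false) in (if true then (6 + (if false then (let w = false in 4) else (x true))) else 8))
step 6: [beta@0] (let x = (\z.(4 * 8)) in (if true then (6 + (if false then (let w = false in 4) else (x true))) else 8))
step 7: [let@root] (if true then (6 + (if false then (let w = false in 4) else ((\z.(4 * 8)) true))) else 8)
step 8: [if@root] (6 + (if false then (let w = false in 4) else ((\z.(4 * 8)) true)))
step 9: [if@1] (6 + ((\z.(4 * 8)) true))
step 10: [beta@1] (6 + (4 * 8))
step 11: [delta@1] (6 + 32)
step 12: [delta@root] 38

Answer: 38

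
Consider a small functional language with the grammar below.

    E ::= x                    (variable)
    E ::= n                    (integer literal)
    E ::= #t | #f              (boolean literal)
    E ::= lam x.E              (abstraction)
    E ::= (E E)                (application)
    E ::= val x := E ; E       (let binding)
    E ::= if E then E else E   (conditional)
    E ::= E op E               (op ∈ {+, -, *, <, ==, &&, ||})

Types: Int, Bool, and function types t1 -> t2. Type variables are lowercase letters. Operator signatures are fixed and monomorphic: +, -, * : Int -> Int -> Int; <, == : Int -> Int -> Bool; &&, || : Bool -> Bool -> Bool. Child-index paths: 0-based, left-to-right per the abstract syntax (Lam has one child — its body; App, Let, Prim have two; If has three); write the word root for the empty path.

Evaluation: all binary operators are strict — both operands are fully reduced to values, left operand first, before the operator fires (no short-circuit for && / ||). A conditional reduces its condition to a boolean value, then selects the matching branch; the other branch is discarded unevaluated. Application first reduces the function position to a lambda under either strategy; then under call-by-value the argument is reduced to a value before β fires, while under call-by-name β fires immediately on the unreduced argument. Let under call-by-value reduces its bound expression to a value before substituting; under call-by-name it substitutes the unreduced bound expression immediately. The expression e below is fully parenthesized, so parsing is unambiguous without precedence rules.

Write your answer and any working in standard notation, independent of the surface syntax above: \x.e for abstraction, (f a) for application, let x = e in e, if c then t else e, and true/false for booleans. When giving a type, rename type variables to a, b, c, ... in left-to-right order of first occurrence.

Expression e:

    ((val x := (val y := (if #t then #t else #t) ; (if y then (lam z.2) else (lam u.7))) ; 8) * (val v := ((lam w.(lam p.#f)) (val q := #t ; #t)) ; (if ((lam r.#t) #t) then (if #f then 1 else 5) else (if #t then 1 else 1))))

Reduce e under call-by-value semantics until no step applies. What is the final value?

Answer: 40

Derivation:
step 0: ((let x = (let y = (if true then true else true) in (if y then (\z.2) else (\u.7))) in 8) * (let v = ((\w.(\p.false)) (let q = true in true)) in (if ((\r.true) true) then (if false then 1 else 5) else (if true then 1 else 1))))
step 1: [if@0.0.0] ((let x = (let y = true in (if y then (\z.2) else (\u.7))) in 8) * (let v = ((\w.(\p.false)) (let q = true in true)) in (if ((\r.true) true) then (if false then 1 else 5) else (if true then 1 else 1))))
step 2: [let@0.0] ((let x = (if true then (\z.2) else (\u.7)) in 8) * (let v = ((\w.(\p.false)) (let q = true in true)) in (if ((\r.true) true) then (if false then 1 else 5) else (if true then 1 else 1))))
step 3: [if@0.0] ((let x = (\z.2) in 8) * (let v = ((\w.(\p.false)) (let q = true in true)) in (if ((\r.true) true) then (if false then 1 else 5) else (if true then 1 else 1))))
step 4: [let@0] (8 * (let v = ((\w.(\p.false)) (let q = true in true)) in (if ((\r.true) true) then (if false then 1 else 5) else (if true then 1 else 1))))
step 5: [let@1.0.1] (8 * (let v = ((\w.(\p.false)) true) in (if ((\r.true) true) then (if false then 1 else 5) else (if true then 1 else 1))))
step 6: [beta@1.0] (8 * (let v = (\p.false) in (if ((\r.true) true) then (if false then 1 else 5) else (if true then 1 else 1))))
step 7: [let@1] (8 * (if ((\r.true) true) then (if false then 1 else 5) else (if true then 1 else 1)))
step 8: [beta@1.0] (8 * (if true then (if false then 1 else 5) else (if true then 1 else 1)))
step 9: [if@1] (8 * (if false then 1 else 5))
step 10: [if@1] (8 * 5)
step 11: [delta@root] 40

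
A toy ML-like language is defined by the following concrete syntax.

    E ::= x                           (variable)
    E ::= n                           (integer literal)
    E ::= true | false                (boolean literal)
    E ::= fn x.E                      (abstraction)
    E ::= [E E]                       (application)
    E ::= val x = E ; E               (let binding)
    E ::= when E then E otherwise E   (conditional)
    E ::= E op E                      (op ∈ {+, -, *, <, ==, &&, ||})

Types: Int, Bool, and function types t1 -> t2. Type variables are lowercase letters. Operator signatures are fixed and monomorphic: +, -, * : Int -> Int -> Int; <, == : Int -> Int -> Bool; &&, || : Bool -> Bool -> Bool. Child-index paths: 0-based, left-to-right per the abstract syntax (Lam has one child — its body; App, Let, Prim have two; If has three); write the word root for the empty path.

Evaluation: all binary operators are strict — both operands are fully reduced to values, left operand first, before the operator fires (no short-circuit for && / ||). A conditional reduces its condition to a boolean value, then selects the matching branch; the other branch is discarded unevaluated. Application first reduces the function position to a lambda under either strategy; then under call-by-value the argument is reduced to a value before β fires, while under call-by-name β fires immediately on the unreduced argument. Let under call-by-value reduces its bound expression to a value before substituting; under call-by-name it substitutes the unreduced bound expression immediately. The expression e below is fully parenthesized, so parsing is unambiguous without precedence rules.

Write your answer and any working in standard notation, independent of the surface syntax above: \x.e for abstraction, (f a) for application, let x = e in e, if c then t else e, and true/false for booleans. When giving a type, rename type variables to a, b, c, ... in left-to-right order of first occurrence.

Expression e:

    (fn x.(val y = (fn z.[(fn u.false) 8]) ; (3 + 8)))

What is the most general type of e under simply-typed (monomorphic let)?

Answer: a -> Int

Working:
\u._ : c -> Bool
  unify c -> Bool ~ Int -> d
  unify c ~ Int
  unify Bool ~ d
_ _ : Bool
\z._ : b -> Bool
let y : b -> Bool
  unify Int ~ Int
  unify Int ~ Int
\x._ : a -> Int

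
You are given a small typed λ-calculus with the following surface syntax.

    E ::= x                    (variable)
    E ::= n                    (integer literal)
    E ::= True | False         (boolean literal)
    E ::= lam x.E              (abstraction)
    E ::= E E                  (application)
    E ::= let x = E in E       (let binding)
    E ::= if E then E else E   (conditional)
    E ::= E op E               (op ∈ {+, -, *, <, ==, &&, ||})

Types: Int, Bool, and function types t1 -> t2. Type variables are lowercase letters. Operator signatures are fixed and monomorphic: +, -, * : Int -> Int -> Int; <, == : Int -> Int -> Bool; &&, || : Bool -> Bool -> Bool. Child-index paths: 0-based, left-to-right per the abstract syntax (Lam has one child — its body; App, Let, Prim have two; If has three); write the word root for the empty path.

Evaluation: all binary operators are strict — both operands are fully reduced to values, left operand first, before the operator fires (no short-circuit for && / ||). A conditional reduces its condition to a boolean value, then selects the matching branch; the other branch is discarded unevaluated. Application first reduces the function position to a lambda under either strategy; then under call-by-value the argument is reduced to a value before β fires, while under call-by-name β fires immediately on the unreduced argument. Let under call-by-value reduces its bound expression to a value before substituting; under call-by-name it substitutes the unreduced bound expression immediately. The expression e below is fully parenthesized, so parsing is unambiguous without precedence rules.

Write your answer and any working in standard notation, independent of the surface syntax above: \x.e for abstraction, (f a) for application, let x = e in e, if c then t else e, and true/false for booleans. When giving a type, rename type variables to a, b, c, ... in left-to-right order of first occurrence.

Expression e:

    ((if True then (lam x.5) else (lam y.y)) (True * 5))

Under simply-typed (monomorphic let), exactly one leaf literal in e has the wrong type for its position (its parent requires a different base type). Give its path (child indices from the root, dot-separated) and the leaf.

Answer: 1.0 : true

Trace:
  unify Bool ~ Bool
\x._ : a -> Int
y : b
\y._ : b -> b
  unify a -> Int ~ b -> b
  unify a ~ b
  unify Int ~ b
  unify Bool ~ Int
  FAIL: mismatch Bool ~ Int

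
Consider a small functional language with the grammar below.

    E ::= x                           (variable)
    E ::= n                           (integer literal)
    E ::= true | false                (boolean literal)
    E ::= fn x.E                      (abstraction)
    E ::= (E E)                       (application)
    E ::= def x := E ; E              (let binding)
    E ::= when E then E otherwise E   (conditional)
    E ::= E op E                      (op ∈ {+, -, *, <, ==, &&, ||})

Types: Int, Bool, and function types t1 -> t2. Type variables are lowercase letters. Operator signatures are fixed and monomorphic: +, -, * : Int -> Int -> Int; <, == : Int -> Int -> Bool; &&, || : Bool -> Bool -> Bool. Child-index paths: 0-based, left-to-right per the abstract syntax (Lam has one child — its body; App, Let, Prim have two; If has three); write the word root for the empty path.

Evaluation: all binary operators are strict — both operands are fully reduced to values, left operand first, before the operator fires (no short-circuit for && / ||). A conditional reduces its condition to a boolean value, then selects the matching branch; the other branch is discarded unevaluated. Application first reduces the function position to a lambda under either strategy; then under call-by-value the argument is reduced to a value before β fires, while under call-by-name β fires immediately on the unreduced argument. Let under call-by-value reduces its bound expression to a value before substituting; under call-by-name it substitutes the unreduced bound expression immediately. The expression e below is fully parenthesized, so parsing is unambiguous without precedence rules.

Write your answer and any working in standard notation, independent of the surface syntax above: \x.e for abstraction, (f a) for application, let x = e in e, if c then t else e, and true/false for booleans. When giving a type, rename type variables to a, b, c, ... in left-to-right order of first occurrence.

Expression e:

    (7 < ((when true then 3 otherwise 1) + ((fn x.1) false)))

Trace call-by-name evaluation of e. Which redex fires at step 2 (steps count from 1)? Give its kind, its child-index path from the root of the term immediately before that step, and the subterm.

Answer: beta at 1.1 : ((\x.1) false)

Trace:
step 0: (7 < ((if true then 3 else 1) + ((\x.1) false)))
step 1: [if@1.0] (7 < (3 + ((\x.1) false)))
step 2: [beta@1.1] (7 < (3 + 1))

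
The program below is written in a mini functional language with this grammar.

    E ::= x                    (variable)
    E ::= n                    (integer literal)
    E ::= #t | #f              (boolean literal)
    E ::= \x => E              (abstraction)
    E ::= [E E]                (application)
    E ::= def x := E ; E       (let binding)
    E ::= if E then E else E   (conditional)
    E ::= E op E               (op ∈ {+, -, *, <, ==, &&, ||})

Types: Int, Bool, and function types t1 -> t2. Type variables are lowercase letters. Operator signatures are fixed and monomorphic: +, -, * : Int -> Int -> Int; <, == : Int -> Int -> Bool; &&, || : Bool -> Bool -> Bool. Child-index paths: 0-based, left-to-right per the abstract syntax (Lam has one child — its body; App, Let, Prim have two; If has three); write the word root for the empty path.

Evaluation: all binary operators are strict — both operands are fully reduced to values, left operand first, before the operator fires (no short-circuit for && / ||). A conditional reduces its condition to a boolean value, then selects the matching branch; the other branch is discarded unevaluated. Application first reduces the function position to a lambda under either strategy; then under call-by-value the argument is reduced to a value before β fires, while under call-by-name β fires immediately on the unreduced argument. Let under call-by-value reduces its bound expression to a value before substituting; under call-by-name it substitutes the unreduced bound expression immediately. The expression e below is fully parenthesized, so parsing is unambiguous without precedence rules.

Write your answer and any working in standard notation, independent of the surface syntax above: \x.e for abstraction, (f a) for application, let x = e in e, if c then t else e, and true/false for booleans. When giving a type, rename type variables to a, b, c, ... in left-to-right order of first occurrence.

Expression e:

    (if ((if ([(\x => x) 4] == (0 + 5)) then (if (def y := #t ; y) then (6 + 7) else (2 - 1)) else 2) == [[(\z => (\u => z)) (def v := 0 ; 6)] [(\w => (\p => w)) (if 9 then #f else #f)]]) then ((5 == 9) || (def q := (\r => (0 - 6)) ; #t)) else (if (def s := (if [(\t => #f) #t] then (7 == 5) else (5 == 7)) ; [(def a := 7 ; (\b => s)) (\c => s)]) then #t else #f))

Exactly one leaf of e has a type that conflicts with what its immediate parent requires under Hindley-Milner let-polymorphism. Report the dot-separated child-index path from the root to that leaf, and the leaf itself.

Answer: 0.1.1.1.0 : 9

Trace:
x : a
\x._ : a -> a
  unify a -> a ~ Int -> b
  unify a ~ Int
  unify Int ~ b
_ _ : Int
  unify Int ~ Int
  unify Int ~ Int
  unify Int ~ Int
  unify Int ~ Int
  unify Bool ~ Bool
let y : Bool
y : Bool
  unify Bool ~ Bool
  unify Int ~ Int
  unify Int ~ Int
  unify Int ~ Int
  unify Int ~ Int
  unify Int ~ Int
  unify Int ~ Int
  unify Int ~ Int
z : c
\u._ : d -> c
\z._ : c -> d -> c
let v : Int
  unify c -> d -> c ~ Int -> e
  unify c ~ Int
  unify d -> Int ~ e
_ _ : d -> Int
w : f
\p._ : g -> f
\w._ : f -> g -> f
  unify Int ~ Bool
  FAIL: mismatch Int ~ Bool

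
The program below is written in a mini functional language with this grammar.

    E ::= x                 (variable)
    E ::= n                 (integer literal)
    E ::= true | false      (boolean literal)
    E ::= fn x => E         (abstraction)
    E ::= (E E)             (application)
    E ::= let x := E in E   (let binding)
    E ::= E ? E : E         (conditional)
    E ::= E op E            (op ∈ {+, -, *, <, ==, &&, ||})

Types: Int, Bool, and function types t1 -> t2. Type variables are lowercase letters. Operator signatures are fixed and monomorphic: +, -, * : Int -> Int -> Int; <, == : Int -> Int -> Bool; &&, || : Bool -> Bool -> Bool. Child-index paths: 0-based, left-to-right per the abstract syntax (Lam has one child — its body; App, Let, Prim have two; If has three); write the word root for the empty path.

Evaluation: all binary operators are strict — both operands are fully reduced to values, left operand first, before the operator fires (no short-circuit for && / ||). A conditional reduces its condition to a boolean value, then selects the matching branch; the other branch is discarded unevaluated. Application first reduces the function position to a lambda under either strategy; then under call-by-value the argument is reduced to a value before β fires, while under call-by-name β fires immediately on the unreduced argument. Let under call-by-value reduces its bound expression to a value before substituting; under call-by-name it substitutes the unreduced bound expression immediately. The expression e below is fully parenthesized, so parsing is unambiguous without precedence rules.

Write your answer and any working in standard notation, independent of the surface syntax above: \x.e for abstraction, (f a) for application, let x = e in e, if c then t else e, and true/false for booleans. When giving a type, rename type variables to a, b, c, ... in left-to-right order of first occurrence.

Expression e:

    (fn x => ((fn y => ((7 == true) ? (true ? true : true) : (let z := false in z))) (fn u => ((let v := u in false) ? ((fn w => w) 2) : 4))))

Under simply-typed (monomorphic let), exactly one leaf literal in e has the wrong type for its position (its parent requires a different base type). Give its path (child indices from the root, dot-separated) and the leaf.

Trace:
  unify Int ~ Int
  unify Bool ~ Int
  FAIL: mismatch Bool ~ Int

Answer: 0.0.0.0.1 : true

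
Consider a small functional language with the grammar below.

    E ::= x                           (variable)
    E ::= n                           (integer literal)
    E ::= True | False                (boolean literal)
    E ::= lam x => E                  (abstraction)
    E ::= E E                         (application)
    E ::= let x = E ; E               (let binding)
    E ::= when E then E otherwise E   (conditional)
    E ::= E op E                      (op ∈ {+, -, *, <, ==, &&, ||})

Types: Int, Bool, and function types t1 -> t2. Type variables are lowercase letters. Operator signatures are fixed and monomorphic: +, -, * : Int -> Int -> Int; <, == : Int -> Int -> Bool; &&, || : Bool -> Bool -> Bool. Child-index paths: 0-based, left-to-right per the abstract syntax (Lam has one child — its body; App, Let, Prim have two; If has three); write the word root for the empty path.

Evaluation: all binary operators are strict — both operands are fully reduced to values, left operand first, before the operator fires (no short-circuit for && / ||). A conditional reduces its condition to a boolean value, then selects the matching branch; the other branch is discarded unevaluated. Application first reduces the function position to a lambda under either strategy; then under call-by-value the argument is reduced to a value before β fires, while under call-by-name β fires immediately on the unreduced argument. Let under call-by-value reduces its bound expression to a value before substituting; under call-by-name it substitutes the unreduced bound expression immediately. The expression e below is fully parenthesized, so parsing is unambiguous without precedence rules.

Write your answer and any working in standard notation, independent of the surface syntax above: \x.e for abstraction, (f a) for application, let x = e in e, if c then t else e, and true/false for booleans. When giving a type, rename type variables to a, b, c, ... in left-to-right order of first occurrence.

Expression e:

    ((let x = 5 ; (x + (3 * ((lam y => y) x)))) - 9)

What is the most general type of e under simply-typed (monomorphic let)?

Answer: Int

Trace:
let x : Int
x : Int
  unify Int ~ Int
  unify Int ~ Int
y : a
\y._ : a -> a
x : Int
  unify a -> a ~ Int -> b
  unify a ~ Int
  unify Int ~ b
_ _ : Int
  unify Int ~ Int
  unify Int ~ Int
  unify Int ~ Int
  unify Int ~ Int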